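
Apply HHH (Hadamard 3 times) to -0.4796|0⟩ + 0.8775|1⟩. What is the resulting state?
0.2814|0⟩ - 0.9596|1⟩

H² = I, so H^3 = H: a single Hadamard. With (a, b) = (-0.4796, 0.8775), H gives ((a + b)/√2, (a − b)/√2) = (0.2814, -0.9596).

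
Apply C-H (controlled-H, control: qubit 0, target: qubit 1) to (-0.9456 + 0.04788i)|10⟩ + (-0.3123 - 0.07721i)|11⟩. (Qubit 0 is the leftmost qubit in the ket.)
(-0.8895 - 0.02074i)|10⟩ + (-0.4478 + 0.08845i)|11⟩

C-H leaves the control-|0⟩ kets |00⟩, |01⟩ unchanged and applies H to qubit 1 on the control-|1⟩ pair (|10⟩, |11⟩).
H = [[1/√2, 1/√2], [1/√2, -1/√2]].
With a = amp(|10⟩) = (-0.9456 + 0.04788i) and b = amp(|11⟩) = (-0.3123 - 0.07721i):
new amp(|10⟩) = (1/√2)·a + (1/√2)·b = (-0.8895 - 0.02074i)
new amp(|11⟩) = (1/√2)·a + (-1/√2)·b = (-0.4478 + 0.08845i)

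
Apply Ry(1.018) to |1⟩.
-0.4873|0⟩ + 0.8732|1⟩

Ry(1.018) = [[cos(θ/2), −sin(θ/2)], [sin(θ/2), cos(θ/2)]]; θ = 1.018, cos(θ/2) ≈ 0.873232, sin(θ/2) ≈ 0.487304.
With a = amp(|0⟩) = 0 and b = amp(|1⟩) = 1:
new amp(|0⟩) = (0.873232)·a + (-0.487304)·b = -0.4873
new amp(|1⟩) = (0.487304)·a + (0.873232)·b = 0.8732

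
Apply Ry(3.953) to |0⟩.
-0.3947|0⟩ + 0.9188|1⟩

Ry(3.953) = [[cos(θ/2), −sin(θ/2)], [sin(θ/2), cos(θ/2)]]; θ = 3.953, cos(θ/2) ≈ -0.394665, sin(θ/2) ≈ 0.918825.
With a = amp(|0⟩) = 1 and b = amp(|1⟩) = 0:
new amp(|0⟩) = (-0.394665)·a + (-0.918825)·b = -0.3947
new amp(|1⟩) = (0.918825)·a + (-0.394665)·b = 0.9188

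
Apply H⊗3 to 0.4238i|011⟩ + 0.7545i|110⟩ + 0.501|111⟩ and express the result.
(0.1771 + 0.4166i)|000⟩ + (-0.1771 + 0.1169i)|001⟩ + (-0.1771 - 0.4166i)|010⟩ + (0.1771 - 0.1169i)|011⟩ + (-0.1771 - 0.1169i)|100⟩ + (0.1771 - 0.4166i)|101⟩ + (0.1771 + 0.1169i)|110⟩ + (-0.1771 + 0.4166i)|111⟩

H⊗3 gives amp(|y⟩) = (1/2√2) Σ_x (−1)^(x·y) amp(|x⟩), where x·y is the number of positions in which both x and y have a 1.
|000⟩: (0.4238i + 0.7545i + 0.501)/(2√2) = (0.1771 + 0.4166i)
|001⟩: (-0.4238i + 0.7545i - 0.501)/(2√2) = (-0.1771 + 0.1169i)
|010⟩: (-0.4238i - 0.7545i - 0.501)/(2√2) = (-0.1771 - 0.4166i)
|011⟩: (0.4238i - 0.7545i + 0.501)/(2√2) = (0.1771 - 0.1169i)
|100⟩: (0.4238i - 0.7545i - 0.501)/(2√2) = (-0.1771 - 0.1169i)
|101⟩: (-0.4238i - 0.7545i + 0.501)/(2√2) = (0.1771 - 0.4166i)
|110⟩: (-0.4238i + 0.7545i + 0.501)/(2√2) = (0.1771 + 0.1169i)
|111⟩: (0.4238i + 0.7545i - 0.501)/(2√2) = (-0.1771 + 0.4166i)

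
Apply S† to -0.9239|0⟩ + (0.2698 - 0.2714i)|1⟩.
-0.9239|0⟩ + (-0.2714 - 0.2698i)|1⟩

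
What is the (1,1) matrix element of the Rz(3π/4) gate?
(0.3827 + 0.9239i)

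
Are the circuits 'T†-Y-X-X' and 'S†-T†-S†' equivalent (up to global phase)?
No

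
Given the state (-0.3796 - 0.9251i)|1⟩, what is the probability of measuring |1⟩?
0.9999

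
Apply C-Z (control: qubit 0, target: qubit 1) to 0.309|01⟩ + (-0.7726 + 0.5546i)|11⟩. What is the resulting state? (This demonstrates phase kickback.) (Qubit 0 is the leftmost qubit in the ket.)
0.309|01⟩ + (0.7726 - 0.5546i)|11⟩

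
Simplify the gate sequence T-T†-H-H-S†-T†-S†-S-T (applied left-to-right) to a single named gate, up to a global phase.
S†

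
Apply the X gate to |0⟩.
|1⟩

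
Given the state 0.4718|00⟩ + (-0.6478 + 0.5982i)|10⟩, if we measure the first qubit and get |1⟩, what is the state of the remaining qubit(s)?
(-0.7347 + 0.6784i)|0⟩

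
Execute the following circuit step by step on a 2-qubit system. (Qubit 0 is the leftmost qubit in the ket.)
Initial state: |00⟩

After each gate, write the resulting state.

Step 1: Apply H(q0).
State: 1/√2|00⟩ + 1/√2|10⟩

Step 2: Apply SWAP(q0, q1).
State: 1/√2|00⟩ + 1/√2|01⟩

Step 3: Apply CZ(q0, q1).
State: 1/√2|00⟩ + 1/√2|01⟩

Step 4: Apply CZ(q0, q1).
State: 1/√2|00⟩ + 1/√2|01⟩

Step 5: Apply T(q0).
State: 1/√2|00⟩ + 1/√2|01⟩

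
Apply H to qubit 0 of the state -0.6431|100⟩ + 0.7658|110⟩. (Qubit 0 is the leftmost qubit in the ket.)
-0.4547|000⟩ + 0.5415|010⟩ + 0.4547|100⟩ - 0.5415|110⟩

H on qubit 0 mixes each pair of kets that differ only in qubit 0: amplitudes (a, b) of (|…0…⟩, |…1…⟩) become ((a + b)/√2, (a − b)/√2). Kets absent from the input have amplitude 0.
(|000⟩, |100⟩): (a, b) = (0, -0.6431) → (-0.4547, 0.4547)
(|010⟩, |110⟩): (a, b) = (0, 0.7658) → (0.5415, -0.5415)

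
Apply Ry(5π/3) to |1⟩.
-1/2|0⟩ - 0.866|1⟩

Ry(5π/3) = [[cos(θ/2), −sin(θ/2)], [sin(θ/2), cos(θ/2)]]; θ = 5π/3, cos(θ/2) ≈ -0.866025, sin(θ/2) ≈ 0.5.
With a = amp(|0⟩) = 0 and b = amp(|1⟩) = 1:
new amp(|0⟩) = (-0.866025)·a + (-0.5)·b = -1/2
new amp(|1⟩) = (0.5)·a + (-0.866025)·b = -0.866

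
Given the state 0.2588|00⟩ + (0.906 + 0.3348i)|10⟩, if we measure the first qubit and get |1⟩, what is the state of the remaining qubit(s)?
(0.938 + 0.3466i)|0⟩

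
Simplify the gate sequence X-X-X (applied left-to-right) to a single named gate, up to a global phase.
X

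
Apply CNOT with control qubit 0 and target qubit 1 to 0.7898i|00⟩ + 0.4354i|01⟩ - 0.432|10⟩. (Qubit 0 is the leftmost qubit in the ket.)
0.7898i|00⟩ + 0.4354i|01⟩ - 0.432|11⟩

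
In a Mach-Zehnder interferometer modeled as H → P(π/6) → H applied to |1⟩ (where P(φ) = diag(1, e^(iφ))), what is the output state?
(0.06699 - 0.25i)|0⟩ + (0.933 + 0.25i)|1⟩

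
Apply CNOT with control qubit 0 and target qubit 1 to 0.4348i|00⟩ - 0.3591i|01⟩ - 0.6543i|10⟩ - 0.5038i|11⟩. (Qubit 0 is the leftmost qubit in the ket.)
0.4348i|00⟩ - 0.3591i|01⟩ - 0.5038i|10⟩ - 0.6543i|11⟩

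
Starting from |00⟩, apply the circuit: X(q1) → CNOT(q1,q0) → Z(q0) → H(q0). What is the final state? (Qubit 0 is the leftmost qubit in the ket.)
-1/√2|01⟩ + 1/√2|11⟩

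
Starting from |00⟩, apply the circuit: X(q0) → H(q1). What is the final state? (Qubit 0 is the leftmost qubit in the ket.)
1/√2|10⟩ + 1/√2|11⟩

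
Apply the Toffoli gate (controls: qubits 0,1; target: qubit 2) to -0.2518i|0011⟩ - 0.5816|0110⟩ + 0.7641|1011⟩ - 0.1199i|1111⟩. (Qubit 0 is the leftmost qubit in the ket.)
-0.2518i|0011⟩ - 0.5816|0110⟩ + 0.7641|1011⟩ - 0.1199i|1101⟩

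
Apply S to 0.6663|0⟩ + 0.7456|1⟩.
0.6663|0⟩ + 0.7456i|1⟩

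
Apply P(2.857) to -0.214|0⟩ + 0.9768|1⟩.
-0.214|0⟩ + (-0.9375 + 0.2743i)|1⟩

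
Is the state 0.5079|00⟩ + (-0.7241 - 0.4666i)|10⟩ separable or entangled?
Separable

Writing the state as a|00⟩ + b|01⟩ + c|10⟩ + d|11⟩, it is a product state iff ad − bc = 0.
Here (a, b, c, d) = (0.5079, 0, (-0.7241 - 0.4666i), 0): ad − bc = (0.5079)(0) − (0)(-0.7241 - 0.4666i) = 0, so the state is separable.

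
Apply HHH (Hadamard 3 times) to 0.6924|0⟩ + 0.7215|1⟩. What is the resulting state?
0.9998|0⟩ - 0.02058|1⟩

H² = I, so H^3 = H: a single Hadamard. With (a, b) = (0.6924, 0.7215), H gives ((a + b)/√2, (a − b)/√2) = (0.9998, -0.02058).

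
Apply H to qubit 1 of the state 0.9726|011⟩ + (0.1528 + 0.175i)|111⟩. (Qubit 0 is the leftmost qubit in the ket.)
0.6877|001⟩ - 0.6877|011⟩ + (0.108 + 0.1237i)|101⟩ + (-0.108 - 0.1237i)|111⟩

H on qubit 1 mixes each pair of kets that differ only in qubit 1: amplitudes (a, b) of (|…0…⟩, |…1…⟩) become ((a + b)/√2, (a − b)/√2). Kets absent from the input have amplitude 0.
(|001⟩, |011⟩): (a, b) = (0, 0.9726) → (0.6877, -0.6877)
(|101⟩, |111⟩): (a, b) = (0, (0.1528 + 0.175i)) → ((0.108 + 0.1237i), (-0.108 - 0.1237i))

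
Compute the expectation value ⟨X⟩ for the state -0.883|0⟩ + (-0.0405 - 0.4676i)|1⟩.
0.07152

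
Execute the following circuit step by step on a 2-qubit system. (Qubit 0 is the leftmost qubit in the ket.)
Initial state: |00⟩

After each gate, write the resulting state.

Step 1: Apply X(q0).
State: |10⟩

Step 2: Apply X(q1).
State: |11⟩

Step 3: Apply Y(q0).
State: -i|01⟩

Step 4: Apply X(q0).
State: -i|11⟩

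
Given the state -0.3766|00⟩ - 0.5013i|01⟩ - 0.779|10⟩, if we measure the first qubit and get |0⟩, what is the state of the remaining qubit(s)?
-0.6006|0⟩ - 0.7995i|1⟩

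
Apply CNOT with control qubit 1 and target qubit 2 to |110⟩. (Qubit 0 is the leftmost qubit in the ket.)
|111⟩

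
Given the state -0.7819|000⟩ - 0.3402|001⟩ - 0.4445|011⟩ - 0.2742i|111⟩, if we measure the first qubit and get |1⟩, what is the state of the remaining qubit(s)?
-i|11⟩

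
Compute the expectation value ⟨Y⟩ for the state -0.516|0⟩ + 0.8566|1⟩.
0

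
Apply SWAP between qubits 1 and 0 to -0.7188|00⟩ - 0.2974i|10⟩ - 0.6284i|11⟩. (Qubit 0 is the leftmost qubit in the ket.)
-0.7188|00⟩ - 0.2974i|01⟩ - 0.6284i|11⟩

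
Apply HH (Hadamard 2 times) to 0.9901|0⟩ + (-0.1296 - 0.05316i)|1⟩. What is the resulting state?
0.9901|0⟩ + (-0.1296 - 0.05316i)|1⟩

H² = I, so an even number of Hadamards cancels: H^2 = I and the state is unchanged.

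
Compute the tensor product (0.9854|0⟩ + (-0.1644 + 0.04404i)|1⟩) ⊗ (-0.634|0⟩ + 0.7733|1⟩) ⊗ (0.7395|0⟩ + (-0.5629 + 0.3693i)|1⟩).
-0.462|000⟩ + (0.3517 - 0.2307i)|001⟩ + 0.5635|010⟩ + (-0.4289 + 0.2814i)|011⟩ + (0.07708 - 0.02065i)|100⟩ + (-0.04836 + 0.05421i)|101⟩ + (-0.09401 + 0.02518i)|110⟩ + (0.05898 - 0.06612i)|111⟩

amp(|b₁b₂…⟩) = product of the factor amplitudes for bits b₁, b₂, …; only kets whose every factor amplitude is nonzero survive.
|000⟩: (0.9854)(-0.634)(0.7395) = -0.462
|001⟩: (0.9854)(-0.634)(-0.5629 + 0.3693i) = (0.3517 - 0.2307i)
|010⟩: (0.9854)(0.7733)(0.7395) = 0.5635
|011⟩: (0.9854)(0.7733)(-0.5629 + 0.3693i) = (-0.4289 + 0.2814i)
|100⟩: (-0.1644 + 0.04404i)(-0.634)(0.7395) = (0.07708 - 0.02065i)
|101⟩: (-0.1644 + 0.04404i)(-0.634)(-0.5629 + 0.3693i) = (-0.04836 + 0.05421i)
|110⟩: (-0.1644 + 0.04404i)(0.7733)(0.7395) = (-0.09401 + 0.02518i)
|111⟩: (-0.1644 + 0.04404i)(0.7733)(-0.5629 + 0.3693i) = (0.05898 - 0.06612i)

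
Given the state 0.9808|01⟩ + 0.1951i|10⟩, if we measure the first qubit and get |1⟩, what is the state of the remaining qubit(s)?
i|0⟩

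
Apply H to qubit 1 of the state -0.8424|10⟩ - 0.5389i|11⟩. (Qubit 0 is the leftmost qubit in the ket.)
(-0.5957 - 0.3811i)|10⟩ + (-0.5957 + 0.3811i)|11⟩

H on qubit 1 mixes each pair of kets that differ only in qubit 1: amplitudes (a, b) of (|…0…⟩, |…1…⟩) become ((a + b)/√2, (a − b)/√2). Kets absent from the input have amplitude 0.
(|10⟩, |11⟩): (a, b) = (-0.8424, -0.5389i) → ((-0.5957 - 0.3811i), (-0.5957 + 0.3811i))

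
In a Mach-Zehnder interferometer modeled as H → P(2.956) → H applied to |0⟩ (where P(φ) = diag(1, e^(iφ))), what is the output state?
(0.008586 + 0.09226i)|0⟩ + (0.9914 - 0.09226i)|1⟩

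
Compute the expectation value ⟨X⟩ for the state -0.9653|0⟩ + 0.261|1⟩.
-0.5039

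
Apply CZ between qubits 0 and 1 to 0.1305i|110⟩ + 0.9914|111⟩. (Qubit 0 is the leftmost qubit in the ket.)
-0.1305i|110⟩ - 0.9914|111⟩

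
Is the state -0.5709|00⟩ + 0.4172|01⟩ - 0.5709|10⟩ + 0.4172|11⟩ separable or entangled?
Separable

Writing the state as a|00⟩ + b|01⟩ + c|10⟩ + d|11⟩, it is a product state iff ad − bc = 0.
Here (a, b, c, d) = (-0.5709, 0.4172, -0.5709, 0.4172): ad − bc = (-0.5709)(0.4172) − (0.4172)(-0.5709) = 0, so the state is separable.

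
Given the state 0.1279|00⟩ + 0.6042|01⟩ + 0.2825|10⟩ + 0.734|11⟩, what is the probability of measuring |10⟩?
0.07981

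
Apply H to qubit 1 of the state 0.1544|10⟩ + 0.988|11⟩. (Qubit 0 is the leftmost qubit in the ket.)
0.8078|10⟩ - 0.5894|11⟩

H on qubit 1 mixes each pair of kets that differ only in qubit 1: amplitudes (a, b) of (|…0…⟩, |…1…⟩) become ((a + b)/√2, (a − b)/√2). Kets absent from the input have amplitude 0.
(|10⟩, |11⟩): (a, b) = (0.1544, 0.988) → (0.8078, -0.5894)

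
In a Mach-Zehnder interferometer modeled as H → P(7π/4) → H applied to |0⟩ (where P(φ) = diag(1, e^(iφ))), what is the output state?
(0.8536 - (1/√8)i)|0⟩ + (0.1464 + (1/√8)i)|1⟩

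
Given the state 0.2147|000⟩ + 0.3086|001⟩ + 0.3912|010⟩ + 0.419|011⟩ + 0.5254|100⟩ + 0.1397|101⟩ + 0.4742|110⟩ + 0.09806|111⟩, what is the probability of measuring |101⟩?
0.01952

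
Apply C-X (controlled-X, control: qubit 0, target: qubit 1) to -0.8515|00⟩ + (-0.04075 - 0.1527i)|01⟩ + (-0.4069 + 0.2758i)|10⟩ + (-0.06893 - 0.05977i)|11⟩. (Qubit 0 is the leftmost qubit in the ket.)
-0.8515|00⟩ + (-0.04075 - 0.1527i)|01⟩ + (-0.06893 - 0.05977i)|10⟩ + (-0.4069 + 0.2758i)|11⟩

C-X leaves the control-|0⟩ kets |00⟩, |01⟩ unchanged and applies X to qubit 1 on the control-|1⟩ pair (|10⟩, |11⟩).
X = [[0, 1], [1, 0]].
With a = amp(|10⟩) = (-0.4069 + 0.2758i) and b = amp(|11⟩) = (-0.06893 - 0.05977i):
new amp(|10⟩) = (1)·b = (-0.06893 - 0.05977i)
new amp(|11⟩) = (1)·a = (-0.4069 + 0.2758i)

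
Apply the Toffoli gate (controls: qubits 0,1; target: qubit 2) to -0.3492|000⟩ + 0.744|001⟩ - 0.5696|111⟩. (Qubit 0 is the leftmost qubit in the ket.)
-0.3492|000⟩ + 0.744|001⟩ - 0.5696|110⟩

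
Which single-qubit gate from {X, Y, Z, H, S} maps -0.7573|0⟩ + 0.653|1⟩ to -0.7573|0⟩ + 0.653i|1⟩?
S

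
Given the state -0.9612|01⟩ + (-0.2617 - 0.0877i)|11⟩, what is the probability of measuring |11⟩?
0.07618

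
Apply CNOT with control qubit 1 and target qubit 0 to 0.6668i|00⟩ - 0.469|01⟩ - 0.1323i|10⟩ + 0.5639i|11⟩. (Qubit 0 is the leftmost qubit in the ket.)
0.6668i|00⟩ + 0.5639i|01⟩ - 0.1323i|10⟩ - 0.469|11⟩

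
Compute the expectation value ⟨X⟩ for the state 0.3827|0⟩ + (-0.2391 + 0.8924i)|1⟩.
-0.183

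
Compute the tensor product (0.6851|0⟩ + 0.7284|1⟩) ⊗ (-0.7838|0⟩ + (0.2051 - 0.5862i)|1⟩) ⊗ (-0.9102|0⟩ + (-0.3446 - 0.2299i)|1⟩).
0.4888|000⟩ + (0.185 + 0.1235i)|001⟩ + (-0.1279 + 0.3655i)|010⟩ + (-0.1408 + 0.1061i)|011⟩ + 0.5197|100⟩ + (0.1967 + 0.1313i)|101⟩ + (-0.136 + 0.3886i)|110⟩ + (-0.1496 + 0.1128i)|111⟩

amp(|b₁b₂…⟩) = product of the factor amplitudes for bits b₁, b₂, …; only kets whose every factor amplitude is nonzero survive.
|000⟩: (0.6851)(-0.7838)(-0.9102) = 0.4888
|001⟩: (0.6851)(-0.7838)(-0.3446 - 0.2299i) = (0.185 + 0.1235i)
|010⟩: (0.6851)(0.2051 - 0.5862i)(-0.9102) = (-0.1279 + 0.3655i)
|011⟩: (0.6851)(0.2051 - 0.5862i)(-0.3446 - 0.2299i) = (-0.1408 + 0.1061i)
|100⟩: (0.7284)(-0.7838)(-0.9102) = 0.5197
|101⟩: (0.7284)(-0.7838)(-0.3446 - 0.2299i) = (0.1967 + 0.1313i)
|110⟩: (0.7284)(0.2051 - 0.5862i)(-0.9102) = (-0.136 + 0.3886i)
|111⟩: (0.7284)(0.2051 - 0.5862i)(-0.3446 - 0.2299i) = (-0.1496 + 0.1128i)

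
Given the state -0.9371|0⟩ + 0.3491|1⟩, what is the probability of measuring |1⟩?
0.1219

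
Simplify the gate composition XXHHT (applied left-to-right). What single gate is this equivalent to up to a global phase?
T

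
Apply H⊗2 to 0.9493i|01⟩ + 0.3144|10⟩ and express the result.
(0.1572 + 0.4747i)|00⟩ + (0.1572 - 0.4747i)|01⟩ + (-0.1572 + 0.4747i)|10⟩ + (-0.1572 - 0.4747i)|11⟩

H⊗2 gives amp(|y⟩) = (1/2) Σ_x (−1)^(x·y) amp(|x⟩), where x·y is the number of positions in which both x and y have a 1.
|00⟩: (0.9493i + 0.3144)/2 = (0.1572 + 0.4747i)
|01⟩: (-0.9493i + 0.3144)/2 = (0.1572 - 0.4747i)
|10⟩: (0.9493i - 0.3144)/2 = (-0.1572 + 0.4747i)
|11⟩: (-0.9493i - 0.3144)/2 = (-0.1572 - 0.4747i)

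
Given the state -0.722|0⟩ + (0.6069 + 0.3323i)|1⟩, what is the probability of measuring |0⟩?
0.5213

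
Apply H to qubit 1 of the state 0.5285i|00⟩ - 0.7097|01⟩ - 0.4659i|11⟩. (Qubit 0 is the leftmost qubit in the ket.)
(-0.5018 + 0.3737i)|00⟩ + (0.5018 + 0.3737i)|01⟩ - 0.3294i|10⟩ + 0.3294i|11⟩

H on qubit 1 mixes each pair of kets that differ only in qubit 1: amplitudes (a, b) of (|…0…⟩, |…1…⟩) become ((a + b)/√2, (a − b)/√2). Kets absent from the input have amplitude 0.
(|00⟩, |01⟩): (a, b) = (0.5285i, -0.7097) → ((-0.5018 + 0.3737i), (0.5018 + 0.3737i))
(|10⟩, |11⟩): (a, b) = (0, -0.4659i) → (-0.3294i, 0.3294i)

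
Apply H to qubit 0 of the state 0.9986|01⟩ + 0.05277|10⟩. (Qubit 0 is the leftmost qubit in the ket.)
0.03731|00⟩ + 0.7061|01⟩ - 0.03731|10⟩ + 0.7061|11⟩

H on qubit 0 mixes each pair of kets that differ only in qubit 0: amplitudes (a, b) of (|…0…⟩, |…1…⟩) become ((a + b)/√2, (a − b)/√2). Kets absent from the input have amplitude 0.
(|00⟩, |10⟩): (a, b) = (0, 0.05277) → (0.03731, -0.03731)
(|01⟩, |11⟩): (a, b) = (0.9986, 0) → (0.7061, 0.7061)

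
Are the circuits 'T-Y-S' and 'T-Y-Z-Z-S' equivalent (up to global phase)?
Yes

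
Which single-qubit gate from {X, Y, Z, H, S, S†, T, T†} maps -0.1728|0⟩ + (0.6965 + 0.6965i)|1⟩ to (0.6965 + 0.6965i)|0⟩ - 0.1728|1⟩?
X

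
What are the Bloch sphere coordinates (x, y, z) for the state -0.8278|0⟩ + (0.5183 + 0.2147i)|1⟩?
(-0.8581, -0.3555, 0.3705)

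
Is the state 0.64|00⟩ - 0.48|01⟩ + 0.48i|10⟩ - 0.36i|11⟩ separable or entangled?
Separable

Writing the state as a|00⟩ + b|01⟩ + c|10⟩ + d|11⟩, it is a product state iff ad − bc = 0.
Here (a, b, c, d) = (0.64, -0.48, 0.48i, -0.36i): ad − bc = (0.64)(-0.36i) − (-0.48)(0.48i) = 0, so the state is separable.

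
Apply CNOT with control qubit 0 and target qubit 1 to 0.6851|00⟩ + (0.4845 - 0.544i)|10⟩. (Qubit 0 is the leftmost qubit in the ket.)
0.6851|00⟩ + (0.4845 - 0.544i)|11⟩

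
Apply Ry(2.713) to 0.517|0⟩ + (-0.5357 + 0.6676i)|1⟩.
(0.6334 - 0.6523i)|0⟩ + (0.3913 + 0.142i)|1⟩

Ry(2.713) = [[cos(θ/2), −sin(θ/2)], [sin(θ/2), cos(θ/2)]]; θ = 2.713, cos(θ/2) ≈ 0.21266, sin(θ/2) ≈ 0.977126.
With a = amp(|0⟩) = 0.517 and b = amp(|1⟩) = (-0.5357 + 0.6676i):
new amp(|0⟩) = (0.21266)·a + (-0.977126)·b = (0.6334 - 0.6523i)
new amp(|1⟩) = (0.977126)·a + (0.21266)·b = (0.3913 + 0.142i)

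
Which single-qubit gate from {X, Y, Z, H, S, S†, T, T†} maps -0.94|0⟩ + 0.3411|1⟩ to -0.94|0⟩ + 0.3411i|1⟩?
S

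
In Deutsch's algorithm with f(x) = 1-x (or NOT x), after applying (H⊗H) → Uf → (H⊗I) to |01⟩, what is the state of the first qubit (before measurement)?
|1⟩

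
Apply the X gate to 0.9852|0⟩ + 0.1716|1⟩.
0.1716|0⟩ + 0.9852|1⟩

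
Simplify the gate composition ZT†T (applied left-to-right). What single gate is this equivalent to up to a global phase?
Z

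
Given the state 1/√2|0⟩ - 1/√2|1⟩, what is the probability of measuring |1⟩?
1/2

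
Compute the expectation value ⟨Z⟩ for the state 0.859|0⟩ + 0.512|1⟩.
0.4757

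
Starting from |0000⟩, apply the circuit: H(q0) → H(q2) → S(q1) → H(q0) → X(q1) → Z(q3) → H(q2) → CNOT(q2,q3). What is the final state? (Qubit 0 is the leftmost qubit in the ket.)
|0100⟩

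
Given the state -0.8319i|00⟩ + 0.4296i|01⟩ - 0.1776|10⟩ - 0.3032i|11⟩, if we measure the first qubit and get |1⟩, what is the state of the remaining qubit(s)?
-0.5054|0⟩ - 0.8629i|1⟩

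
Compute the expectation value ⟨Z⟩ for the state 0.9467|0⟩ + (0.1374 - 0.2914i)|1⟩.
0.7924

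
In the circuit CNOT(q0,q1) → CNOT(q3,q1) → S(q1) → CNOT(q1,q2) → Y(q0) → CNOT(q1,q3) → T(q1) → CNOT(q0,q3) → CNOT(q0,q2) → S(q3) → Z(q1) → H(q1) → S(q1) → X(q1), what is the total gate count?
14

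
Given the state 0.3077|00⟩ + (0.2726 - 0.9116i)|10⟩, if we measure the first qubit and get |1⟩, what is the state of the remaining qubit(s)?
(0.2865 - 0.9581i)|0⟩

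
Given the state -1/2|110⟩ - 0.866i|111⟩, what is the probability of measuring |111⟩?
0.75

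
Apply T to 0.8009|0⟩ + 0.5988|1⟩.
0.8009|0⟩ + (0.4234 + 0.4234i)|1⟩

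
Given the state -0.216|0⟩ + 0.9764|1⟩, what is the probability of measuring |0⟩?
0.04666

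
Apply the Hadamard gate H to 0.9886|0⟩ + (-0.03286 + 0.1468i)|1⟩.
(0.6758 + 0.1038i)|0⟩ + (0.7223 - 0.1038i)|1⟩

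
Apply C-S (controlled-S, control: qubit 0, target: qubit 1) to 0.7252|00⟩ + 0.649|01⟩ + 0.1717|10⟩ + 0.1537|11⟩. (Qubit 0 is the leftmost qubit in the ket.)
0.7252|00⟩ + 0.649|01⟩ + 0.1717|10⟩ + 0.1537i|11⟩

C-S leaves the control-|0⟩ kets |00⟩, |01⟩ unchanged and applies S to qubit 1 on the control-|1⟩ pair (|10⟩, |11⟩).
S = [[1, 0], [0, i]].
With a = amp(|10⟩) = 0.1717 and b = amp(|11⟩) = 0.1537:
new amp(|10⟩) = (1)·a = 0.1717
new amp(|11⟩) = (i)·b = 0.1537i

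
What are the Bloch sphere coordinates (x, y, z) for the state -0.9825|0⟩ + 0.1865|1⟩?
(-0.3665, 0, 0.9305)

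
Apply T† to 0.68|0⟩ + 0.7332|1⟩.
0.68|0⟩ + (0.5185 - 0.5185i)|1⟩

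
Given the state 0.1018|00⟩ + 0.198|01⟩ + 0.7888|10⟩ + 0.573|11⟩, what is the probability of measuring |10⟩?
0.6222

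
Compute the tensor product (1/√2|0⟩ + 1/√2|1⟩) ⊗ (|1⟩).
1/√2|01⟩ + 1/√2|11⟩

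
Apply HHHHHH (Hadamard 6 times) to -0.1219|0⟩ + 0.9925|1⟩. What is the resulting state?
-0.1219|0⟩ + 0.9925|1⟩

H² = I, so an even number of Hadamards cancels: H^6 = I and the state is unchanged.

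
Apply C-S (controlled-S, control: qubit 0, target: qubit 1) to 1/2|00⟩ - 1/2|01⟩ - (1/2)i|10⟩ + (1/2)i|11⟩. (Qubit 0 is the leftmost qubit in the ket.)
1/2|00⟩ - 1/2|01⟩ - (1/2)i|10⟩ - 1/2|11⟩

C-S leaves the control-|0⟩ kets |00⟩, |01⟩ unchanged and applies S to qubit 1 on the control-|1⟩ pair (|10⟩, |11⟩).
S = [[1, 0], [0, i]].
With a = amp(|10⟩) = -(1/2)i and b = amp(|11⟩) = (1/2)i:
new amp(|10⟩) = (1)·a = -(1/2)i
new amp(|11⟩) = (i)·b = -1/2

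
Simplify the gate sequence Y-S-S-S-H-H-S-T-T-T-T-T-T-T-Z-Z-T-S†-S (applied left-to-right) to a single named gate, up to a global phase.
Y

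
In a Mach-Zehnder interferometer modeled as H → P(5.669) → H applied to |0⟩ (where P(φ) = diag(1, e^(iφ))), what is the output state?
(0.9086 - 0.2881i)|0⟩ + (0.09138 + 0.2881i)|1⟩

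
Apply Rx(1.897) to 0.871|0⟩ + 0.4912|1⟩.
(0.5077 - 0.3991i)|0⟩ + (0.2863 - 0.7077i)|1⟩

Rx(1.897) = [[cos(θ/2), −i·sin(θ/2)], [−i·sin(θ/2), cos(θ/2)]]; θ = 1.897, cos(θ/2) ≈ 0.582903, sin(θ/2) ≈ 0.812542.
With a = amp(|0⟩) = 0.871 and b = amp(|1⟩) = 0.4912:
new amp(|0⟩) = (0.582903)·a + (-0.812542i)·b = (0.5077 - 0.3991i)
new amp(|1⟩) = (-0.812542i)·a + (0.582903)·b = (0.2863 - 0.7077i)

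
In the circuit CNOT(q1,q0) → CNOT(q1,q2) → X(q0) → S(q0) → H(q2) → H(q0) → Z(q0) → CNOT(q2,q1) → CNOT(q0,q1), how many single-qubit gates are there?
5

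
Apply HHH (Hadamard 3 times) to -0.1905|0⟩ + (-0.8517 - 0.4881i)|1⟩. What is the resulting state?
(-0.7369 - 0.3451i)|0⟩ + (0.4675 + 0.3451i)|1⟩

H² = I, so H^3 = H: a single Hadamard. With (a, b) = (-0.1905, (-0.8517 - 0.4881i)), H gives ((a + b)/√2, (a − b)/√2) = ((-0.7369 - 0.3451i), (0.4675 + 0.3451i)).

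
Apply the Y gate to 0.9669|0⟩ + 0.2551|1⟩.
-0.2551i|0⟩ + 0.9669i|1⟩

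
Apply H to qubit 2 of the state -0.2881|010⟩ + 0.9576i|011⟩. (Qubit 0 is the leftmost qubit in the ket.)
(-0.2037 + 0.6771i)|010⟩ + (-0.2037 - 0.6771i)|011⟩

H on qubit 2 mixes each pair of kets that differ only in qubit 2: amplitudes (a, b) of (|…0…⟩, |…1…⟩) become ((a + b)/√2, (a − b)/√2). Kets absent from the input have amplitude 0.
(|010⟩, |011⟩): (a, b) = (-0.2881, 0.9576i) → ((-0.2037 + 0.6771i), (-0.2037 - 0.6771i))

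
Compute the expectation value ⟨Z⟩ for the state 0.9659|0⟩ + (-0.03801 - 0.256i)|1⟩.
0.866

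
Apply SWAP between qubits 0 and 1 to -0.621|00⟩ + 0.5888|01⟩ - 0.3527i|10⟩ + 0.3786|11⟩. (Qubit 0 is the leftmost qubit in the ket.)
-0.621|00⟩ - 0.3527i|01⟩ + 0.5888|10⟩ + 0.3786|11⟩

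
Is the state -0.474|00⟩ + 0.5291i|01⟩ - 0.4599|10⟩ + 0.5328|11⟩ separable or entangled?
Entangled

Writing the state as a|00⟩ + b|01⟩ + c|10⟩ + d|11⟩, it is a product state iff ad − bc = 0.
Here (a, b, c, d) = (-0.474, 0.5291i, -0.4599, 0.5328): ad − bc = (-0.474)(0.5328) − (0.5291i)(-0.4599) = (-0.2525 + 0.2433i) ≠ 0, so the state is entangled.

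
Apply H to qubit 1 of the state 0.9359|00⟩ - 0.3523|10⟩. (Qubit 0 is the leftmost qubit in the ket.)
0.6618|00⟩ + 0.6618|01⟩ - 0.2491|10⟩ - 0.2491|11⟩

H on qubit 1 mixes each pair of kets that differ only in qubit 1: amplitudes (a, b) of (|…0…⟩, |…1…⟩) become ((a + b)/√2, (a − b)/√2). Kets absent from the input have amplitude 0.
(|00⟩, |01⟩): (a, b) = (0.9359, 0) → (0.6618, 0.6618)
(|10⟩, |11⟩): (a, b) = (-0.3523, 0) → (-0.2491, -0.2491)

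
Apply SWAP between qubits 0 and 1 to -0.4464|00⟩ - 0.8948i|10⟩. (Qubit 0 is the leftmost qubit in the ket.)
-0.4464|00⟩ - 0.8948i|01⟩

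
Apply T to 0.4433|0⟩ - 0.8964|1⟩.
0.4433|0⟩ + (-0.6339 - 0.6339i)|1⟩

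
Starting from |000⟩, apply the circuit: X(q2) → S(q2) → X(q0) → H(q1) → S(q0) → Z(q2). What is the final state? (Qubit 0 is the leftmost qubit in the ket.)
1/√2|101⟩ + 1/√2|111⟩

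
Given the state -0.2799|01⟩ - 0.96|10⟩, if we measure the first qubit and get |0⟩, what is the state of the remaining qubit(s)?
-|1⟩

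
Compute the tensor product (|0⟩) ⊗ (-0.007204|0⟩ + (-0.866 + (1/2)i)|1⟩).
-0.007204|00⟩ + (-0.866 + (1/2)i)|01⟩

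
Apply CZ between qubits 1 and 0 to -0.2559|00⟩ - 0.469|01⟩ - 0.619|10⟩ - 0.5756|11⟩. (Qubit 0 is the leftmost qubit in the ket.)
-0.2559|00⟩ - 0.469|01⟩ - 0.619|10⟩ + 0.5756|11⟩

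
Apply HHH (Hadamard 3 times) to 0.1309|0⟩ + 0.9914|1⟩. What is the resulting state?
0.7936|0⟩ - 0.6085|1⟩

H² = I, so H^3 = H: a single Hadamard. With (a, b) = (0.1309, 0.9914), H gives ((a + b)/√2, (a − b)/√2) = (0.7936, -0.6085).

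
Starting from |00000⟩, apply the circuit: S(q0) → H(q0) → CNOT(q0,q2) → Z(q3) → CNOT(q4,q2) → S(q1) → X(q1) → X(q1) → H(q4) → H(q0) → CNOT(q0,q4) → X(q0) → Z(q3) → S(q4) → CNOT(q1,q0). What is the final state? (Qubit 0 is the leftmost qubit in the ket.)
1/√8|00000⟩ + (1/√8)i|00001⟩ - 1/√8|00100⟩ - (1/√8)i|00101⟩ + 1/√8|10000⟩ + (1/√8)i|10001⟩ + 1/√8|10100⟩ + (1/√8)i|10101⟩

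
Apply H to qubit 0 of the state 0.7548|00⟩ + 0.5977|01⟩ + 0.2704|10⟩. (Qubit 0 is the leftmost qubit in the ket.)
0.7249|00⟩ + 0.4226|01⟩ + 0.3425|10⟩ + 0.4226|11⟩

H on qubit 0 mixes each pair of kets that differ only in qubit 0: amplitudes (a, b) of (|…0…⟩, |…1…⟩) become ((a + b)/√2, (a − b)/√2). Kets absent from the input have amplitude 0.
(|00⟩, |10⟩): (a, b) = (0.7548, 0.2704) → (0.7249, 0.3425)
(|01⟩, |11⟩): (a, b) = (0.5977, 0) → (0.4226, 0.4226)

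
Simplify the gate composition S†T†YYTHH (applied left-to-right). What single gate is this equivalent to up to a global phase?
S†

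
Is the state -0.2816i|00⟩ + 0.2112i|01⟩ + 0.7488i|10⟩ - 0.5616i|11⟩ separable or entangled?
Separable

Writing the state as a|00⟩ + b|01⟩ + c|10⟩ + d|11⟩, it is a product state iff ad − bc = 0.
Here (a, b, c, d) = (-0.2816i, 0.2112i, 0.7488i, -0.5616i): ad − bc = (-0.2816i)(-0.5616i) − (0.2112i)(0.7488i) = 0, so the state is separable.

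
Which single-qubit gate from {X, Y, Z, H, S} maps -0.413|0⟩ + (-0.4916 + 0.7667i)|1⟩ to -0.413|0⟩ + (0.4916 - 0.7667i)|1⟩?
Z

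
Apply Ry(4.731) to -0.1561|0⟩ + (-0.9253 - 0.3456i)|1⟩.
(0.7596 + 0.2421i)|0⟩ + (0.551 + 0.2466i)|1⟩

Ry(4.731) = [[cos(θ/2), −sin(θ/2)], [sin(θ/2), cos(θ/2)]]; θ = 4.731, cos(θ/2) ≈ -0.713656, sin(θ/2) ≈ 0.700496.
With a = amp(|0⟩) = -0.1561 and b = amp(|1⟩) = (-0.9253 - 0.3456i):
new amp(|0⟩) = (-0.713656)·a + (-0.700496)·b = (0.7596 + 0.2421i)
new amp(|1⟩) = (0.700496)·a + (-0.713656)·b = (0.551 + 0.2466i)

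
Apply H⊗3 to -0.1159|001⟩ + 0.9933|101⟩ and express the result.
0.3102|000⟩ - 0.3102|001⟩ + 0.3102|010⟩ - 0.3102|011⟩ - 0.3922|100⟩ + 0.3922|101⟩ - 0.3922|110⟩ + 0.3922|111⟩

H⊗3 gives amp(|y⟩) = (1/2√2) Σ_x (−1)^(x·y) amp(|x⟩), where x·y is the number of positions in which both x and y have a 1.
|000⟩: (-0.1159 + 0.9933)/(2√2) = 0.3102
|001⟩: (0.1159 - 0.9933)/(2√2) = -0.3102
|010⟩: (-0.1159 + 0.9933)/(2√2) = 0.3102
|011⟩: (0.1159 - 0.9933)/(2√2) = -0.3102
|100⟩: (-0.1159 - 0.9933)/(2√2) = -0.3922
|101⟩: (0.1159 + 0.9933)/(2√2) = 0.3922
|110⟩: (-0.1159 - 0.9933)/(2√2) = -0.3922
|111⟩: (0.1159 + 0.9933)/(2√2) = 0.3922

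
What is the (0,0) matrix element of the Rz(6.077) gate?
(-0.9947 - 0.1029i)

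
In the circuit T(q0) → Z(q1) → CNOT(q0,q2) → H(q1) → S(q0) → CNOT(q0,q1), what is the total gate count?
6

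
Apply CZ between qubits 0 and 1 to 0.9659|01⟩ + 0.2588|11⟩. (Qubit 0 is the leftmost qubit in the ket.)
0.9659|01⟩ - 0.2588|11⟩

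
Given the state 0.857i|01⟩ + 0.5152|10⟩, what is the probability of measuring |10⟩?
0.2654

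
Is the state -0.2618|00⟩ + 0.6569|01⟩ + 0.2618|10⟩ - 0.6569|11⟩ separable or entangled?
Separable

Writing the state as a|00⟩ + b|01⟩ + c|10⟩ + d|11⟩, it is a product state iff ad − bc = 0.
Here (a, b, c, d) = (-0.2618, 0.6569, 0.2618, -0.6569): ad − bc = (-0.2618)(-0.6569) − (0.6569)(0.2618) = 0, so the state is separable.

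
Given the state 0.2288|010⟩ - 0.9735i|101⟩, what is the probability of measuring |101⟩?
0.9477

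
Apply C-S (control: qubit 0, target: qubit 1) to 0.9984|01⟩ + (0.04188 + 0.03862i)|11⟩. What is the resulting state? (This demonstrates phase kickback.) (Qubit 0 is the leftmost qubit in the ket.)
0.9984|01⟩ + (-0.03862 + 0.04188i)|11⟩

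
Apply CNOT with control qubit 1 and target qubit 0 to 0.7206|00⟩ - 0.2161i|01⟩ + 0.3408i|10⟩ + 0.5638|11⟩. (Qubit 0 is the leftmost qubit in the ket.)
0.7206|00⟩ + 0.5638|01⟩ + 0.3408i|10⟩ - 0.2161i|11⟩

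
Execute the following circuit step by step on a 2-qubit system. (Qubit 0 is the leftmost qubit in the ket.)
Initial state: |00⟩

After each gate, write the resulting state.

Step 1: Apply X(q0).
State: |10⟩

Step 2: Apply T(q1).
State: |10⟩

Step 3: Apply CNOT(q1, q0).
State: |10⟩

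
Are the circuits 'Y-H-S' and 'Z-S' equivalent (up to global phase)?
No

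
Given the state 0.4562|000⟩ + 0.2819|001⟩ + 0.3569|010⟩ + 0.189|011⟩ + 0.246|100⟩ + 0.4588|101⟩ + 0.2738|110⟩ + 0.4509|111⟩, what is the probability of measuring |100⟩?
0.06052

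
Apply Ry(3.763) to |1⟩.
-0.9521|0⟩ - 0.3057|1⟩

Ry(3.763) = [[cos(θ/2), −sin(θ/2)], [sin(θ/2), cos(θ/2)]]; θ = 3.763, cos(θ/2) ≈ -0.305729, sin(θ/2) ≈ 0.952119.
With a = amp(|0⟩) = 0 and b = amp(|1⟩) = 1:
new amp(|0⟩) = (-0.305729)·a + (-0.952119)·b = -0.9521
new amp(|1⟩) = (0.952119)·a + (-0.305729)·b = -0.3057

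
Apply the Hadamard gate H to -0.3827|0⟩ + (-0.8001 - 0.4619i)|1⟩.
(-0.8364 - 0.3266i)|0⟩ + (0.2951 + 0.3266i)|1⟩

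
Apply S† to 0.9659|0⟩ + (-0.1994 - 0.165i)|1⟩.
0.9659|0⟩ + (-0.165 + 0.1994i)|1⟩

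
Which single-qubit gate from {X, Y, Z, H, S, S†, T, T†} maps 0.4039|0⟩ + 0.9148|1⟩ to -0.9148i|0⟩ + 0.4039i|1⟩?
Y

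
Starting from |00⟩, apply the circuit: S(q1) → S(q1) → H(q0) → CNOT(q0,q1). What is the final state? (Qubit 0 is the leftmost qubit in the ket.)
1/√2|00⟩ + 1/√2|11⟩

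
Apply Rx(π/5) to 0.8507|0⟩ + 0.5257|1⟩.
(0.8091 - 0.1625i)|0⟩ + (0.5 - 0.2629i)|1⟩

Rx(π/5) = [[cos(θ/2), −i·sin(θ/2)], [−i·sin(θ/2), cos(θ/2)]]; θ = π/5, cos(θ/2) ≈ 0.951057, sin(θ/2) ≈ 0.309017.
With a = amp(|0⟩) = 0.8507 and b = amp(|1⟩) = 0.5257:
new amp(|0⟩) = (0.951057)·a + (-0.309017i)·b = (0.8091 - 0.1625i)
new amp(|1⟩) = (-0.309017i)·a + (0.951057)·b = (0.5 - 0.2629i)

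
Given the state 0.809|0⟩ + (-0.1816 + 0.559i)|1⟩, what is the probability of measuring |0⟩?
0.6545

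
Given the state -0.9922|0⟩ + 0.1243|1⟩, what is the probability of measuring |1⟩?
0.01545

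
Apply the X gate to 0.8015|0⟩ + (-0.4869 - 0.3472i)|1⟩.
(-0.4869 - 0.3472i)|0⟩ + 0.8015|1⟩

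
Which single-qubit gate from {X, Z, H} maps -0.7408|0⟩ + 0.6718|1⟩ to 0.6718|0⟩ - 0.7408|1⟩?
X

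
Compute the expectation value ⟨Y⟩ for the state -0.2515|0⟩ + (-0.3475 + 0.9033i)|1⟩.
-0.4544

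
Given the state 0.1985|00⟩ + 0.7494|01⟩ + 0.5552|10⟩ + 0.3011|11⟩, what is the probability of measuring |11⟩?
0.09066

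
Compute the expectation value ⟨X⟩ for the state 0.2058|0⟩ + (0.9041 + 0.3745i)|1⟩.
0.3721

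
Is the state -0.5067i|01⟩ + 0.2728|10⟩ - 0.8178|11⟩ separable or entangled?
Entangled

Writing the state as a|00⟩ + b|01⟩ + c|10⟩ + d|11⟩, it is a product state iff ad − bc = 0.
Here (a, b, c, d) = (0, -0.5067i, 0.2728, -0.8178): ad − bc = (0)(-0.8178) − (-0.5067i)(0.2728) = 0.1382i ≠ 0, so the state is entangled.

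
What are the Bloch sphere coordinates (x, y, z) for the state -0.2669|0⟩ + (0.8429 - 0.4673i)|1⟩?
(-0.4499, 0.2494, -0.8576)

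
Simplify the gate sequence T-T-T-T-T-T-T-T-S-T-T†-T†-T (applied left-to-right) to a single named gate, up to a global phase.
S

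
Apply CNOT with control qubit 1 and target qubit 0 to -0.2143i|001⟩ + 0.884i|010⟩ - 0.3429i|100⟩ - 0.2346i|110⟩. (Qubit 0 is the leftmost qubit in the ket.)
-0.2143i|001⟩ - 0.2346i|010⟩ - 0.3429i|100⟩ + 0.884i|110⟩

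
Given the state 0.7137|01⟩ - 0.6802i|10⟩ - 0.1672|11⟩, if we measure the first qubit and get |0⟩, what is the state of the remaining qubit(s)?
|1⟩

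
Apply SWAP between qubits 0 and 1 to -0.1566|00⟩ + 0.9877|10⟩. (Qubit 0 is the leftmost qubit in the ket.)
-0.1566|00⟩ + 0.9877|01⟩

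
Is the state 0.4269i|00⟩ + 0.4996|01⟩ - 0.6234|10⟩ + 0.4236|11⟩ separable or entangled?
Entangled

Writing the state as a|00⟩ + b|01⟩ + c|10⟩ + d|11⟩, it is a product state iff ad − bc = 0.
Here (a, b, c, d) = (0.4269i, 0.4996, -0.6234, 0.4236): ad − bc = (0.4269i)(0.4236) − (0.4996)(-0.6234) = (0.3115 + 0.1808i) ≠ 0, so the state is entangled.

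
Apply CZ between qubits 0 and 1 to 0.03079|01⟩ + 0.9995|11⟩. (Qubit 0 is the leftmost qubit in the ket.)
0.03079|01⟩ - 0.9995|11⟩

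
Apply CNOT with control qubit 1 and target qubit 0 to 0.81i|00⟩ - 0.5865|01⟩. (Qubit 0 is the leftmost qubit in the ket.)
0.81i|00⟩ - 0.5865|11⟩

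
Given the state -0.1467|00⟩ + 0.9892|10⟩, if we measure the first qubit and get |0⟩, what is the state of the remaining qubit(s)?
-|0⟩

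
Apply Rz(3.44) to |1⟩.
(-0.1487 + 0.9889i)|1⟩

Rz(3.44) = [[e^(−iθ/2), 0], [0, e^(iθ/2)]] with e^(±iθ/2) = cos(θ/2) ± i·sin(θ/2); θ = 3.44, cos(θ/2) ≈ -0.148651, sin(θ/2) ≈ 0.98889.
With a = amp(|0⟩) = 0 and b = amp(|1⟩) = 1:
new amp(|0⟩) = (-0.148651 - 0.98889i)·a = 0
new amp(|1⟩) = (-0.148651 + 0.98889i)·b = (-0.1487 + 0.9889i)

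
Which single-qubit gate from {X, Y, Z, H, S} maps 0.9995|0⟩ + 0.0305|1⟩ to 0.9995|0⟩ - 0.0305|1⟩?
Z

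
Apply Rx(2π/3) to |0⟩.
1/2|0⟩ - 0.866i|1⟩

Rx(2π/3) = [[cos(θ/2), −i·sin(θ/2)], [−i·sin(θ/2), cos(θ/2)]]; θ = 2π/3, cos(θ/2) ≈ 0.5, sin(θ/2) ≈ 0.866025.
With a = amp(|0⟩) = 1 and b = amp(|1⟩) = 0:
new amp(|0⟩) = (0.5)·a + (-0.866025i)·b = 1/2
new amp(|1⟩) = (-0.866025i)·a + (0.5)·b = -0.866i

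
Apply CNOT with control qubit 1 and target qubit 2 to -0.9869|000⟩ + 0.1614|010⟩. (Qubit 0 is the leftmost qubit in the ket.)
-0.9869|000⟩ + 0.1614|011⟩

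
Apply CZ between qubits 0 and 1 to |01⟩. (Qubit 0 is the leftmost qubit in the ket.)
|01⟩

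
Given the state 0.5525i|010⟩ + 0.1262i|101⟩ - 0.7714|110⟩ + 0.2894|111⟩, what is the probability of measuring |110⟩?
0.5951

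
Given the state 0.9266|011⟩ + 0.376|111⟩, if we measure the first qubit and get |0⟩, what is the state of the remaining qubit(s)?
|11⟩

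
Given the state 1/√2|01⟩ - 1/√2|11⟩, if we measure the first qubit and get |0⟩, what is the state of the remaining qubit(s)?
|1⟩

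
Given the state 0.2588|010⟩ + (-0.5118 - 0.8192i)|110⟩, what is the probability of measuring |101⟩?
0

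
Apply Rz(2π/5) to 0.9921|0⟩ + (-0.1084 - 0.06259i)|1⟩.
(0.8026 - 0.5831i)|0⟩ + (-0.05091 - 0.1144i)|1⟩

Rz(2π/5) = [[e^(−iθ/2), 0], [0, e^(iθ/2)]] with e^(±iθ/2) = cos(θ/2) ± i·sin(θ/2); θ = 2π/5, cos(θ/2) ≈ 0.809017, sin(θ/2) ≈ 0.587785.
With a = amp(|0⟩) = 0.9921 and b = amp(|1⟩) = (-0.1084 - 0.06259i):
new amp(|0⟩) = (0.809017 - 0.587785i)·a = (0.8026 - 0.5831i)
new amp(|1⟩) = (0.809017 + 0.587785i)·b = (-0.05091 - 0.1144i)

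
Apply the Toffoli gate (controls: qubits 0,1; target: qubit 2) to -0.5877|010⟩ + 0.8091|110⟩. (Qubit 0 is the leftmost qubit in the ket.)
-0.5877|010⟩ + 0.8091|111⟩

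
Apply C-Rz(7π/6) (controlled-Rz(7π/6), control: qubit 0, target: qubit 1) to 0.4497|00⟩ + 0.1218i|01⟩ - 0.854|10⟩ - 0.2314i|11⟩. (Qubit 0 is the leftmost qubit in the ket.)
0.4497|00⟩ + 0.1218i|01⟩ + (0.221 + 0.8249i)|10⟩ + (0.2235 + 0.05989i)|11⟩

C-Rz(7π/6) leaves the control-|0⟩ kets |00⟩, |01⟩ unchanged and applies Rz(7π/6) to qubit 1 on the control-|1⟩ pair (|10⟩, |11⟩).
Rz(7π/6) = [[e^(−iθ/2), 0], [0, e^(iθ/2)]] with e^(±iθ/2) = cos(θ/2) ± i·sin(θ/2); θ = 7π/6, cos(θ/2) ≈ -0.258819, sin(θ/2) ≈ 0.965926.
With a = amp(|10⟩) = -0.854 and b = amp(|11⟩) = -0.2314i:
new amp(|10⟩) = (-0.258819 - 0.965926i)·a = (0.221 + 0.8249i)
new amp(|11⟩) = (-0.258819 + 0.965926i)·b = (0.2235 + 0.05989i)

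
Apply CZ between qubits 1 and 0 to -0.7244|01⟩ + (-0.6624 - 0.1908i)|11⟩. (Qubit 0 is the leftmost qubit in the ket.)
-0.7244|01⟩ + (0.6624 + 0.1908i)|11⟩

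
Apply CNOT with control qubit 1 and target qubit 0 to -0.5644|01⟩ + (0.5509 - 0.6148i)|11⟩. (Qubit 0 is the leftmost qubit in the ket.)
(0.5509 - 0.6148i)|01⟩ - 0.5644|11⟩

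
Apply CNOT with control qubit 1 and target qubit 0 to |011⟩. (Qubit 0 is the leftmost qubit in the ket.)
|111⟩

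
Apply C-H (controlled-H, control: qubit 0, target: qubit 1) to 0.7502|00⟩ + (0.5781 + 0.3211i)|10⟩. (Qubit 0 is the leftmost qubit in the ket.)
0.7502|00⟩ + (0.4088 + 0.2271i)|10⟩ + (0.4088 + 0.2271i)|11⟩

C-H leaves the control-|0⟩ kets |00⟩, |01⟩ unchanged and applies H to qubit 1 on the control-|1⟩ pair (|10⟩, |11⟩).
H = [[1/√2, 1/√2], [1/√2, -1/√2]].
With a = amp(|10⟩) = (0.5781 + 0.3211i) and b = amp(|11⟩) = 0:
new amp(|10⟩) = (1/√2)·a + (1/√2)·b = (0.4088 + 0.2271i)
new amp(|11⟩) = (1/√2)·a + (-1/√2)·b = (0.4088 + 0.2271i)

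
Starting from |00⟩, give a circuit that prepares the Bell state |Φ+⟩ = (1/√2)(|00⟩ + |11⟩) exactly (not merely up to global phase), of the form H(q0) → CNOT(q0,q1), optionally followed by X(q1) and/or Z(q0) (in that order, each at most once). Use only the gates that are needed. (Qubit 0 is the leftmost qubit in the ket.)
H(q0) → CNOT(q0,q1)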